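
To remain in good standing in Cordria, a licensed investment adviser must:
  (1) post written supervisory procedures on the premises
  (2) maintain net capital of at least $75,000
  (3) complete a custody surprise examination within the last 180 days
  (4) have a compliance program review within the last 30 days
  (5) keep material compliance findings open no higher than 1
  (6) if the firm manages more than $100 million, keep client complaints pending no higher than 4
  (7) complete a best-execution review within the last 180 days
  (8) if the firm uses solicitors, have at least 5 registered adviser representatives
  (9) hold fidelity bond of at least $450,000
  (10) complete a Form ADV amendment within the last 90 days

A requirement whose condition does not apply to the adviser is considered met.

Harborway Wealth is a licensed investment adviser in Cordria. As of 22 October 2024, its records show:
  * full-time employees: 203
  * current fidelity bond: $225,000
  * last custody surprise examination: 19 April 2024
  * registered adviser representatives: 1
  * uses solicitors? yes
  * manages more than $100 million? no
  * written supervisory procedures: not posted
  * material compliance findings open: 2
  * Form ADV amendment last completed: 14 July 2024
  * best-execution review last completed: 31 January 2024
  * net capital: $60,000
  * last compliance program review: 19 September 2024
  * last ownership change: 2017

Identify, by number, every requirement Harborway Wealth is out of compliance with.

1, 2, 3, 4, 5, 7, 8, 9, 10

1. written supervisory procedures absent → not met
2. net capital $60,000 < $75,000 → not met
3. custody surprise examination 186 days ago vs limit 180 → not met
4. compliance program review 33 days ago vs limit 30 → not met
5. material compliance findings open 2 > 1 → not met
6. condition 'manages more than $100 million' does not hold → requirement n/a → met
7. best-execution review 265 days ago vs limit 180 → not met
8. condition 'uses solicitors' holds; registered adviser representatives 1 < 5 → not met
9. fidelity bond $225,000 < $450,000 → not met
10. Form ADV amendment 100 days ago vs limit 90 → not met
Not met: 1, 2, 3, 4, 5, 7, 8, 9, 10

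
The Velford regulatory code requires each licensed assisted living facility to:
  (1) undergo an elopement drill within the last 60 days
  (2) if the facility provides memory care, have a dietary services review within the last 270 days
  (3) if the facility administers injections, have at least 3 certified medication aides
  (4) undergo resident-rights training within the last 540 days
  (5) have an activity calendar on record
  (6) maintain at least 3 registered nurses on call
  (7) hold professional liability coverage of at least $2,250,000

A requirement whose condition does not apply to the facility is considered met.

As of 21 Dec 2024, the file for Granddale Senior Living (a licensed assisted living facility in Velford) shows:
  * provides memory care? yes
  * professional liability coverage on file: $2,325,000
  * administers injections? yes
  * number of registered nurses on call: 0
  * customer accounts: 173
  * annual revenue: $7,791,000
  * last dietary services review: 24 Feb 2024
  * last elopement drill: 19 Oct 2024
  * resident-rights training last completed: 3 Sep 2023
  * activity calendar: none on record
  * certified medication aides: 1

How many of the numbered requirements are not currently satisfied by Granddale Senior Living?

1. elopement drill 63 days ago vs limit 60 → not met
2. condition 'provides memory care' holds; dietary services review 301 days ago vs limit 270 → not met
3. condition 'administers injections' holds; certified medication aides 1 < 3 → not met
4. resident-rights training 475 days ago vs limit 540 → met
5. activity calendar absent → not met
6. registered nurses on call 0 < 3 → not met
7. professional liability coverage $2,325,000 ≥ $2,250,000 → met
Not met: 5 of 7

5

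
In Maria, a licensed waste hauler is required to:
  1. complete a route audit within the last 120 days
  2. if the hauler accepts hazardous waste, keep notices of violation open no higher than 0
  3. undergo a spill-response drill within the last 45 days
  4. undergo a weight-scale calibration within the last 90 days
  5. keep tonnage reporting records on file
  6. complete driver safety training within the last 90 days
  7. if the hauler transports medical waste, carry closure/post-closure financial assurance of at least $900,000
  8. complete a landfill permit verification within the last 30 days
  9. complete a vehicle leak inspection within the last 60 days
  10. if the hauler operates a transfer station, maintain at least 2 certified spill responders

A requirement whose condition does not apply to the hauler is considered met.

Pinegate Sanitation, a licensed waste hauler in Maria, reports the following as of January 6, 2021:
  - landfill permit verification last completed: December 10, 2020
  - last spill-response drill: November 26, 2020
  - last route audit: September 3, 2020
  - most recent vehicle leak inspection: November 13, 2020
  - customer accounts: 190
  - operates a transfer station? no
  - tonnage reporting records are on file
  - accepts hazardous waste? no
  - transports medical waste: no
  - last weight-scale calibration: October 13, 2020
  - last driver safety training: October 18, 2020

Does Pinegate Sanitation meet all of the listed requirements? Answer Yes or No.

1. route audit 125 days ago vs limit 120 → not met
2. condition 'accepts hazardous waste' does not hold → requirement n/a → met
3. spill-response drill 41 days ago vs limit 45 → met
4. weight-scale calibration 85 days ago vs limit 90 → met
5. tonnage reporting records present → met
6. driver safety training 80 days ago vs limit 90 → met
7. condition 'transports medical waste' does not hold → requirement n/a → met
8. landfill permit verification 27 days ago vs limit 30 → met
9. vehicle leak inspection 54 days ago vs limit 60 → met
10. condition 'operates a transfer station' does not hold → requirement n/a → met
Not met: 1

No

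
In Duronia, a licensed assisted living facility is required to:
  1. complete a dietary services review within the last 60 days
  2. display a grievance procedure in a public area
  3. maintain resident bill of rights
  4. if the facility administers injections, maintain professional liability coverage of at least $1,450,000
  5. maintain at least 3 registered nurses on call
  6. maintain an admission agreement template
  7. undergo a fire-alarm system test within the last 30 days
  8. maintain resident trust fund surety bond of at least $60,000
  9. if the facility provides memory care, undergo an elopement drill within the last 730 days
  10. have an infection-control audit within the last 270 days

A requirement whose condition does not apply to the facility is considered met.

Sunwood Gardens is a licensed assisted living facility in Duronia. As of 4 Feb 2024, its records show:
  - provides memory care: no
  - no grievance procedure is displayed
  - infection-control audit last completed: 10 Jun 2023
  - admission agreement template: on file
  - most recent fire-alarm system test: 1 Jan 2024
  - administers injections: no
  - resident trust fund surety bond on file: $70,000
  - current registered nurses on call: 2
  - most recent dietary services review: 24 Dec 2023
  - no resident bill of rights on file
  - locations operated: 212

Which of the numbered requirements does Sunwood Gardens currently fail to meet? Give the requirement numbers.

2, 3, 5, 7

1. dietary services review 42 days ago vs limit 60 → met
2. grievance procedure absent → not met
3. resident bill of rights absent → not met
4. condition 'administers injections' does not hold → requirement n/a → met
5. registered nurses on call 2 < 3 → not met
6. admission agreement template present → met
7. fire-alarm system test 34 days ago vs limit 30 → not met
8. resident trust fund surety bond $70,000 ≥ $60,000 → met
9. condition 'provides memory care' does not hold → requirement n/a → met
10. infection-control audit 239 days ago vs limit 270 → met
Not met: 2, 3, 5, 7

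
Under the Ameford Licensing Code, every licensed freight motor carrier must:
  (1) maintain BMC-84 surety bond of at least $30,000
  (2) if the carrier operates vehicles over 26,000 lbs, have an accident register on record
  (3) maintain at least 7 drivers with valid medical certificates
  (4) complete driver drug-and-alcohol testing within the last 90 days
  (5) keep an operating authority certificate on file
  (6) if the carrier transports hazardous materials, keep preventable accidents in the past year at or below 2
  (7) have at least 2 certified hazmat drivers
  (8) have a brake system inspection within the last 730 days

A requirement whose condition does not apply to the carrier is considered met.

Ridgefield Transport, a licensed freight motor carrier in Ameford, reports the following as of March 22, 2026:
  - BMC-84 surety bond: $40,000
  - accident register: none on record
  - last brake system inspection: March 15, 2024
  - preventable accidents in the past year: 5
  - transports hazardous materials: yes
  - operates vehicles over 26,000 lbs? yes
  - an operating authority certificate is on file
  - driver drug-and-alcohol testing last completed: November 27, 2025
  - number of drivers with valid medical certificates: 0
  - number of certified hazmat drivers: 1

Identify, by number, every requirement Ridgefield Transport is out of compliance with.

1. BMC-84 surety bond $40,000 ≥ $30,000 → met
2. condition 'operates vehicles over 26,000 lbs' holds; accident register absent → not met
3. drivers with valid medical certificates 0 < 7 → not met
4. driver drug-and-alcohol testing 115 days ago vs limit 90 → not met
5. operating authority certificate present → met
6. condition 'transports hazardous materials' holds; preventable accidents in the past year 5 > 2 → not met
7. certified hazmat drivers 1 < 2 → not met
8. brake system inspection 737 days ago vs limit 730 → not met
Not met: 2, 3, 4, 6, 7, 8

2, 3, 4, 6, 7, 8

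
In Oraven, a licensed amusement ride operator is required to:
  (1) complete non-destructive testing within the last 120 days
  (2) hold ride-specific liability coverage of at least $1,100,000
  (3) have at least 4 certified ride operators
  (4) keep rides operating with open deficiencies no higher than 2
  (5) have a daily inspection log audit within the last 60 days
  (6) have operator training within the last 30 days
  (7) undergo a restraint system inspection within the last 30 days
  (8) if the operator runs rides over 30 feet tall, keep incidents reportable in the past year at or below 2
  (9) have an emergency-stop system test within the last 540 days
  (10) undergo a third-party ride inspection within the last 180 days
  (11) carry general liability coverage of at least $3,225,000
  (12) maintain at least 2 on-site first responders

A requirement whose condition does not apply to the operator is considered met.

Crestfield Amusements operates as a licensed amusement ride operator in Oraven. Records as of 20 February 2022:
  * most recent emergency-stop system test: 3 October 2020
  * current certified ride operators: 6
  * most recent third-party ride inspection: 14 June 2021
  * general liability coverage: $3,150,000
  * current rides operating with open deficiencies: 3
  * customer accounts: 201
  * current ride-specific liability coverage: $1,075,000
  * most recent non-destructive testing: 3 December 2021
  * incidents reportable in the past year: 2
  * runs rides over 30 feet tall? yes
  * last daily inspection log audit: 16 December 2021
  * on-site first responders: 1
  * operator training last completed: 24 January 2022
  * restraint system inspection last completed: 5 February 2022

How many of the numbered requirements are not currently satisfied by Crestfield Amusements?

1. non-destructive testing 79 days ago vs limit 120 → met
2. ride-specific liability coverage $1,075,000 < $1,100,000 → not met
3. certified ride operators 6 ≥ 4 → met
4. rides operating with open deficiencies 3 > 2 → not met
5. daily inspection log audit 66 days ago vs limit 60 → not met
6. operator training 27 days ago vs limit 30 → met
7. restraint system inspection 15 days ago vs limit 30 → met
8. condition 'runs rides over 30 feet tall' holds; incidents reportable in the past year 2 ≤ 2 → met
9. emergency-stop system test 505 days ago vs limit 540 → met
10. third-party ride inspection 251 days ago vs limit 180 → not met
11. general liability coverage $3,150,000 < $3,225,000 → not met
12. on-site first responders 1 < 2 → not met
Not met: 6 of 12

6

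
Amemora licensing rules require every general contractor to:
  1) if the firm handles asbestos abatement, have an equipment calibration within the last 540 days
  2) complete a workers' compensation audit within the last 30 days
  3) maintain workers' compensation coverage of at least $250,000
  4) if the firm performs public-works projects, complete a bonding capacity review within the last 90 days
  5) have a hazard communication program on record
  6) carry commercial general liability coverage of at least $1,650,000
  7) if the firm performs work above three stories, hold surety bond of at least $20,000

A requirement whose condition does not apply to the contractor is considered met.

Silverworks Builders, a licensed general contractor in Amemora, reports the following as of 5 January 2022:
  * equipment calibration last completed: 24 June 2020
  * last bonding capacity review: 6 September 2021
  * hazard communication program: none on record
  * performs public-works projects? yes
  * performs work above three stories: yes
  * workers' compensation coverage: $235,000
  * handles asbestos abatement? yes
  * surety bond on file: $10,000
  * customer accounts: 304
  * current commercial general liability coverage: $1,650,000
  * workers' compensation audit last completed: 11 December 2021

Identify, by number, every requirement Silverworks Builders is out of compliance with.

1, 3, 4, 5, 7

1. condition 'handles asbestos abatement' holds; equipment calibration 560 days ago vs limit 540 → not met
2. workers' compensation audit 25 days ago vs limit 30 → met
3. workers' compensation coverage $235,000 < $250,000 → not met
4. condition 'performs public-works projects' holds; bonding capacity review 121 days ago vs limit 90 → not met
5. hazard communication program absent → not met
6. commercial general liability coverage $1,650,000 ≥ $1,650,000 → met
7. condition 'performs work above three stories' holds; surety bond $10,000 < $20,000 → not met
Not met: 1, 3, 4, 5, 7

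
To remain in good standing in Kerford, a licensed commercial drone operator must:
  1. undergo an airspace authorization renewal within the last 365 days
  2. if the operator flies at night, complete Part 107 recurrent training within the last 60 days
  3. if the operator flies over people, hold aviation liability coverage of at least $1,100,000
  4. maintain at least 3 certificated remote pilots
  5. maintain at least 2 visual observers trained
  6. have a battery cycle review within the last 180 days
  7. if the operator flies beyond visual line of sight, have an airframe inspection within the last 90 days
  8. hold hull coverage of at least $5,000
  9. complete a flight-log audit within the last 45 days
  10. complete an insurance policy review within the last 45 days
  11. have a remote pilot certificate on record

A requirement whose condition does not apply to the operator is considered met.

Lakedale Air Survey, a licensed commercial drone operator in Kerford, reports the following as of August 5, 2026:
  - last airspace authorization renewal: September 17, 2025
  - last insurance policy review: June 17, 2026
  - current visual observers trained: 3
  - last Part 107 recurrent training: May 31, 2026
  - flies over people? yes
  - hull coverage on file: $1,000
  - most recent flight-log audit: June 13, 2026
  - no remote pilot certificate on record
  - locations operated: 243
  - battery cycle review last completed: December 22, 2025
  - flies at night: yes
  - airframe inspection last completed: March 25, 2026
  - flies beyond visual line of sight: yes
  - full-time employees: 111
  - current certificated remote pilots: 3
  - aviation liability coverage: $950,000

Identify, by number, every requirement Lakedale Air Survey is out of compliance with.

2, 3, 6, 7, 8, 9, 10, 11

1. airspace authorization renewal 322 days ago vs limit 365 → met
2. condition 'flies at night' holds; Part 107 recurrent training 66 days ago vs limit 60 → not met
3. condition 'flies over people' holds; aviation liability coverage $950,000 < $1,100,000 → not met
4. certificated remote pilots 3 ≥ 3 → met
5. visual observers trained 3 ≥ 2 → met
6. battery cycle review 226 days ago vs limit 180 → not met
7. condition 'flies beyond visual line of sight' holds; airframe inspection 133 days ago vs limit 90 → not met
8. hull coverage $1,000 < $5,000 → not met
9. flight-log audit 53 days ago vs limit 45 → not met
10. insurance policy review 49 days ago vs limit 45 → not met
11. remote pilot certificate absent → not met
Not met: 2, 3, 6, 7, 8, 9, 10, 11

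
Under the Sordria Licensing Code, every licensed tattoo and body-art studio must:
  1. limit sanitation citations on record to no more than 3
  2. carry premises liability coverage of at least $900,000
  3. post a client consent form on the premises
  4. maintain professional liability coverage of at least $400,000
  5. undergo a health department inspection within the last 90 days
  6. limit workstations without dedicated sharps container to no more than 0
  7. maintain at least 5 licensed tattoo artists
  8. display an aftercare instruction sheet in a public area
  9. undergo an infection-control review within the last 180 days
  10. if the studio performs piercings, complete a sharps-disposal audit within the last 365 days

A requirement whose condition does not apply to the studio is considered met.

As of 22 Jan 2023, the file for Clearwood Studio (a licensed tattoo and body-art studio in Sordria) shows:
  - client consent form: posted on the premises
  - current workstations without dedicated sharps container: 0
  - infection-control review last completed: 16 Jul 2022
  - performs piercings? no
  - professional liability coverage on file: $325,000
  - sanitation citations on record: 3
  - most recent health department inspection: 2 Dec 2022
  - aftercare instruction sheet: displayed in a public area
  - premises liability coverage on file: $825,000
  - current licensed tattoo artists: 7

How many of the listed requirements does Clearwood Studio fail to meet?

1. sanitation citations on record 3 ≤ 3 → met
2. premises liability coverage $825,000 < $900,000 → not met
3. client consent form present → met
4. professional liability coverage $325,000 < $400,000 → not met
5. health department inspection 51 days ago vs limit 90 → met
6. workstations without dedicated sharps container 0 ≤ 0 → met
7. licensed tattoo artists 7 ≥ 5 → met
8. aftercare instruction sheet present → met
9. infection-control review 190 days ago vs limit 180 → not met
10. condition 'performs piercings' does not hold → requirement n/a → met
Not met: 3 of 10

3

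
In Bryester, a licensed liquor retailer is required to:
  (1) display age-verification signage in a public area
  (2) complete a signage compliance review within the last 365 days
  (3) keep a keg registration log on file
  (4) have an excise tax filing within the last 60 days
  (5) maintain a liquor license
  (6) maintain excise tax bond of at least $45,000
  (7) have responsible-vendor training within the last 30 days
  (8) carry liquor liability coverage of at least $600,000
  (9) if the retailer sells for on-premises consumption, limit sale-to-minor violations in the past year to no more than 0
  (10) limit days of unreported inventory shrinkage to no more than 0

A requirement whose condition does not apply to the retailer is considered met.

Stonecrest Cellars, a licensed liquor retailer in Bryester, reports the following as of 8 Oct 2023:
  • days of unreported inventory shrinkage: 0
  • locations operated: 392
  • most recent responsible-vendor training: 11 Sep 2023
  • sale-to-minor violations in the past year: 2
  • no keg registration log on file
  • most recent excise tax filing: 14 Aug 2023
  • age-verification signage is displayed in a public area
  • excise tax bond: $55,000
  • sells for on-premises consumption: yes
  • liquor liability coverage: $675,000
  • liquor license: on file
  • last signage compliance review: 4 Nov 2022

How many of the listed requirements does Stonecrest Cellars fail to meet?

2

1. age-verification signage present → met
2. signage compliance review 338 days ago vs limit 365 → met
3. keg registration log absent → not met
4. excise tax filing 55 days ago vs limit 60 → met
5. liquor license present → met
6. excise tax bond $55,000 ≥ $45,000 → met
7. responsible-vendor training 27 days ago vs limit 30 → met
8. liquor liability coverage $675,000 ≥ $600,000 → met
9. condition 'sells for on-premises consumption' holds; sale-to-minor violations in the past year 2 > 0 → not met
10. days of unreported inventory shrinkage 0 ≤ 0 → met
Not met: 2 of 10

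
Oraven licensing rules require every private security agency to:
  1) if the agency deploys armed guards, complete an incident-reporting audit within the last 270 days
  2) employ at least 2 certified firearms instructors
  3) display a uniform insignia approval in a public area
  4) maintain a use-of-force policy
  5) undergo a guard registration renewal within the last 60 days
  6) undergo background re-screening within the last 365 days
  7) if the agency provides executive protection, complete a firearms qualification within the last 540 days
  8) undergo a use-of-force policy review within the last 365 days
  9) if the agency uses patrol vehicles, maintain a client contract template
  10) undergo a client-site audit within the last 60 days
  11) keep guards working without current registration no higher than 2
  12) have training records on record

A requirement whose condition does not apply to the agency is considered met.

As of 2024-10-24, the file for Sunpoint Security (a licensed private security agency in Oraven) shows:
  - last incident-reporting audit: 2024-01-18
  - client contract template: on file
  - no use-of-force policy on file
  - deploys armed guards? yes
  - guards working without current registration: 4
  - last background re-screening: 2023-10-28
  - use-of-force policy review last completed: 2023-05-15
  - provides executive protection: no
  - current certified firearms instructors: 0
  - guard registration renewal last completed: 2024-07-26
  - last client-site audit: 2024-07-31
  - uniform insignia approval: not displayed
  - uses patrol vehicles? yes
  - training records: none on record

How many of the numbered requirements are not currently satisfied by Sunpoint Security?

1. condition 'deploys armed guards' holds; incident-reporting audit 280 days ago vs limit 270 → not met
2. certified firearms instructors 0 < 2 → not met
3. uniform insignia approval absent → not met
4. use-of-force policy absent → not met
5. guard registration renewal 90 days ago vs limit 60 → not met
6. background re-screening 362 days ago vs limit 365 → met
7. condition 'provides executive protection' does not hold → requirement n/a → met
8. use-of-force policy review 528 days ago vs limit 365 → not met
9. condition 'uses patrol vehicles' holds; client contract template present → met
10. client-site audit 85 days ago vs limit 60 → not met
11. guards working without current registration 4 > 2 → not met
12. training records absent → not met
Not met: 9 of 12

9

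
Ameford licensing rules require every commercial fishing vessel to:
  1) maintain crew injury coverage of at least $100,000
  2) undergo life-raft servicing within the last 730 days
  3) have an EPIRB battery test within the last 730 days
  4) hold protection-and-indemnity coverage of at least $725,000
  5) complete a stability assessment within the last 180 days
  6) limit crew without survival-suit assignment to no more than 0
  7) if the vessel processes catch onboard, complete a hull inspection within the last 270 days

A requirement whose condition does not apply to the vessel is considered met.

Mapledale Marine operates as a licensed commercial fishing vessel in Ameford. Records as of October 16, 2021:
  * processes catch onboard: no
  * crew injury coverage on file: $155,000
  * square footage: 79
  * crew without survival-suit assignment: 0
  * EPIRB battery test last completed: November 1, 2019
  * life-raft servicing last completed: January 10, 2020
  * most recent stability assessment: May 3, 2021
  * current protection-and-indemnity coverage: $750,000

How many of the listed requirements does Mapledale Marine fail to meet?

1. crew injury coverage $155,000 ≥ $100,000 → met
2. life-raft servicing 645 days ago vs limit 730 → met
3. EPIRB battery test 715 days ago vs limit 730 → met
4. protection-and-indemnity coverage $750,000 ≥ $725,000 → met
5. stability assessment 166 days ago vs limit 180 → met
6. crew without survival-suit assignment 0 ≤ 0 → met
7. condition 'processes catch onboard' does not hold → requirement n/a → met
Not met: 0 of 7

0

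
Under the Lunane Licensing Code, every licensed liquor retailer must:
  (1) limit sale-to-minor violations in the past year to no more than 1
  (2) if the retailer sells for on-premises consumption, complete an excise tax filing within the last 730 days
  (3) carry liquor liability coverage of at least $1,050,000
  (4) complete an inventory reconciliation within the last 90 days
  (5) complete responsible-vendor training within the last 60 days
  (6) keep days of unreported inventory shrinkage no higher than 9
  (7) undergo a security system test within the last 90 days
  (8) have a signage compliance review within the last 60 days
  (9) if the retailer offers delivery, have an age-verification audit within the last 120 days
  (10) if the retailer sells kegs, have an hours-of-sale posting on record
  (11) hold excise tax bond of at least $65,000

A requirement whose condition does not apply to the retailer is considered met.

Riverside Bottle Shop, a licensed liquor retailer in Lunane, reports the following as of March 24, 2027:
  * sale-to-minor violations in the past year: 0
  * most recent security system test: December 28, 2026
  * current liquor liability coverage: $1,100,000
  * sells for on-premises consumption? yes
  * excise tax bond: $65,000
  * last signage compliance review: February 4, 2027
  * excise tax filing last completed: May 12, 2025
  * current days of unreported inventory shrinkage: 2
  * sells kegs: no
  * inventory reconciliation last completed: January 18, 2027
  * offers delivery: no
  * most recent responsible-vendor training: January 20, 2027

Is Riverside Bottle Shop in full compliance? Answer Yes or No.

No

1. sale-to-minor violations in the past year 0 ≤ 1 → met
2. condition 'sells for on-premises consumption' holds; excise tax filing 681 days ago vs limit 730 → met
3. liquor liability coverage $1,100,000 ≥ $1,050,000 → met
4. inventory reconciliation 65 days ago vs limit 90 → met
5. responsible-vendor training 63 days ago vs limit 60 → not met
6. days of unreported inventory shrinkage 2 ≤ 9 → met
7. security system test 86 days ago vs limit 90 → met
8. signage compliance review 48 days ago vs limit 60 → met
9. condition 'offers delivery' does not hold → requirement n/a → met
10. condition 'sells kegs' does not hold → requirement n/a → met
11. excise tax bond $65,000 ≥ $65,000 → met
Not met: 5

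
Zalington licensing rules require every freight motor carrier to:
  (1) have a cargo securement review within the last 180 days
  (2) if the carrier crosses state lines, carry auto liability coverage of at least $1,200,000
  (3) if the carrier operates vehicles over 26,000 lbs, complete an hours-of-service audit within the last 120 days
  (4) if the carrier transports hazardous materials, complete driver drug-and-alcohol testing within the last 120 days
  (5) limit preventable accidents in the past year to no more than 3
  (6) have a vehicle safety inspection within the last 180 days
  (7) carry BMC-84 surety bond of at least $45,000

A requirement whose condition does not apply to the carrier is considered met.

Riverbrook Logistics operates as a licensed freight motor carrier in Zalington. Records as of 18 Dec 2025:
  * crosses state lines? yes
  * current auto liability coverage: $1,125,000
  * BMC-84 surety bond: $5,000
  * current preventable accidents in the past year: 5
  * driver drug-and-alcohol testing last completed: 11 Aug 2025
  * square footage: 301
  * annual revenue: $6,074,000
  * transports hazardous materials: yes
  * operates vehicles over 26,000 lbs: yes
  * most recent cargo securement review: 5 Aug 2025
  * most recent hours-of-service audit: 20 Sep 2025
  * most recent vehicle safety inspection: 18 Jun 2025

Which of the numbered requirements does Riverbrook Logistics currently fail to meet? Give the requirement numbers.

1. cargo securement review 135 days ago vs limit 180 → met
2. condition 'crosses state lines' holds; auto liability coverage $1,125,000 < $1,200,000 → not met
3. condition 'operates vehicles over 26,000 lbs' holds; hours-of-service audit 89 days ago vs limit 120 → met
4. condition 'transports hazardous materials' holds; driver drug-and-alcohol testing 129 days ago vs limit 120 → not met
5. preventable accidents in the past year 5 > 3 → not met
6. vehicle safety inspection 183 days ago vs limit 180 → not met
7. BMC-84 surety bond $5,000 < $45,000 → not met
Not met: 2, 4, 5, 6, 7

2, 4, 5, 6, 7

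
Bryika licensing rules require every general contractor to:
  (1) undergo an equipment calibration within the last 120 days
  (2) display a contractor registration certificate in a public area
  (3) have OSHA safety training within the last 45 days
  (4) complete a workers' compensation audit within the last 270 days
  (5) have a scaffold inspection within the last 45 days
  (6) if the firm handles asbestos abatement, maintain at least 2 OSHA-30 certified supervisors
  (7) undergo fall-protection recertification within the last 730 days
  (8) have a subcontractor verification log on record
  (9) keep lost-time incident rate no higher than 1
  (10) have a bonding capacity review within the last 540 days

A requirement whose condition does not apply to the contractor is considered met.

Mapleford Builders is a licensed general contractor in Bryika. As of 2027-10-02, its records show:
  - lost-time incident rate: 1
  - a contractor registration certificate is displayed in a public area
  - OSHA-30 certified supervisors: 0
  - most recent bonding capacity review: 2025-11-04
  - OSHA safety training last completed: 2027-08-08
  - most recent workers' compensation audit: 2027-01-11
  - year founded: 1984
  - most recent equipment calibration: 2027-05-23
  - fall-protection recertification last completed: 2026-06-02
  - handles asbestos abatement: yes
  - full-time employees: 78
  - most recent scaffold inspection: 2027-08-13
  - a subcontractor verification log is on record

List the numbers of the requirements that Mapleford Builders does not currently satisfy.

1, 3, 5, 6, 10

1. equipment calibration 132 days ago vs limit 120 → not met
2. contractor registration certificate present → met
3. OSHA safety training 55 days ago vs limit 45 → not met
4. workers' compensation audit 264 days ago vs limit 270 → met
5. scaffold inspection 50 days ago vs limit 45 → not met
6. condition 'handles asbestos abatement' holds; OSHA-30 certified supervisors 0 < 2 → not met
7. fall-protection recertification 487 days ago vs limit 730 → met
8. subcontractor verification log present → met
9. lost-time incident rate 1 ≤ 1 → met
10. bonding capacity review 697 days ago vs limit 540 → not met
Not met: 1, 3, 5, 6, 10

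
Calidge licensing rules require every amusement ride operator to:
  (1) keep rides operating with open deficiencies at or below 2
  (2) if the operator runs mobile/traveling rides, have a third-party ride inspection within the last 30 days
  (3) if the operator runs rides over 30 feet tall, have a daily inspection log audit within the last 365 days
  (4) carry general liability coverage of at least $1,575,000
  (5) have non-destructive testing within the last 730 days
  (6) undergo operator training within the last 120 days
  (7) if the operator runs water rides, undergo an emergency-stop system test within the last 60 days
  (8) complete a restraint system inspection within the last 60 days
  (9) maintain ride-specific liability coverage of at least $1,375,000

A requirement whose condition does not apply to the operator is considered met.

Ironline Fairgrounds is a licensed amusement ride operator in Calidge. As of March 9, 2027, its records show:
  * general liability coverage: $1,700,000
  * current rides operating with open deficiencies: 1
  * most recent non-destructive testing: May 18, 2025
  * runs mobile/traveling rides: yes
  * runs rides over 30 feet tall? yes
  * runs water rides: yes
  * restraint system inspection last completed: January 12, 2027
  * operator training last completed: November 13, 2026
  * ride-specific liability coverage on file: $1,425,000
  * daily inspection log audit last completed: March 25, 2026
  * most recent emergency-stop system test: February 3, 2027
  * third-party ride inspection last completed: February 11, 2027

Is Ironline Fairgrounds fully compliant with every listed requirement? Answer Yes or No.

Yes

1. rides operating with open deficiencies 1 ≤ 2 → met
2. condition 'runs mobile/traveling rides' holds; third-party ride inspection 26 days ago vs limit 30 → met
3. condition 'runs rides over 30 feet tall' holds; daily inspection log audit 349 days ago vs limit 365 → met
4. general liability coverage $1,700,000 ≥ $1,575,000 → met
5. non-destructive testing 660 days ago vs limit 730 → met
6. operator training 116 days ago vs limit 120 → met
7. condition 'runs water rides' holds; emergency-stop system test 34 days ago vs limit 60 → met
8. restraint system inspection 56 days ago vs limit 60 → met
9. ride-specific liability coverage $1,425,000 ≥ $1,375,000 → met
All met.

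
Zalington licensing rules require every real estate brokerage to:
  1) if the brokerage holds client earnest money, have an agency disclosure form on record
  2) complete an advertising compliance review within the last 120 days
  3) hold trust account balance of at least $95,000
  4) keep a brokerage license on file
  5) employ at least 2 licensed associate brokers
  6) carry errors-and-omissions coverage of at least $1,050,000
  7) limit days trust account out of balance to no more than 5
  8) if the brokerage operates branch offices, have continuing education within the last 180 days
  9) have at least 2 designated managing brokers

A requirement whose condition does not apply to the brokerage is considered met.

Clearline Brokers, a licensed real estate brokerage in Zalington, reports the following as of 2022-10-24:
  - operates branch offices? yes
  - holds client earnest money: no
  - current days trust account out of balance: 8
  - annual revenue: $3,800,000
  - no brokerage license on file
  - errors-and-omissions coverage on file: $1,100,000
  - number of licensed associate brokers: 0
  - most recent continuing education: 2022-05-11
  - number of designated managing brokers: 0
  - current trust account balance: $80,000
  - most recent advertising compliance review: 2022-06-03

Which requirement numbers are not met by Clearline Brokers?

1. condition 'holds client earnest money' does not hold → requirement n/a → met
2. advertising compliance review 143 days ago vs limit 120 → not met
3. trust account balance $80,000 < $95,000 → not met
4. brokerage license absent → not met
5. licensed associate brokers 0 < 2 → not met
6. errors-and-omissions coverage $1,100,000 ≥ $1,050,000 → met
7. days trust account out of balance 8 > 5 → not met
8. condition 'operates branch offices' holds; continuing education 166 days ago vs limit 180 → met
9. designated managing brokers 0 < 2 → not met
Not met: 2, 3, 4, 5, 7, 9

2, 3, 4, 5, 7, 9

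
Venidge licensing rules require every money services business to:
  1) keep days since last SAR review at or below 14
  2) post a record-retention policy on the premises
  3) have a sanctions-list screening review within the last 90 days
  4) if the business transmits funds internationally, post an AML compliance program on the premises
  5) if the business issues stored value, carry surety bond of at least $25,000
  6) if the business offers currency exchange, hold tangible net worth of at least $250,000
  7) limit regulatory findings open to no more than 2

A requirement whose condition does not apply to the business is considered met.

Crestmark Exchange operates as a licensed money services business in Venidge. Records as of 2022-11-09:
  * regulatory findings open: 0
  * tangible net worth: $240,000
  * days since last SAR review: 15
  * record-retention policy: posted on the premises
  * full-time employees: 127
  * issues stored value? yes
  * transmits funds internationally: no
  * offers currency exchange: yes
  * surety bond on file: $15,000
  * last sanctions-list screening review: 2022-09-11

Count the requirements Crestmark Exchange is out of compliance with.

3

1. days since last SAR review 15 > 14 → not met
2. record-retention policy present → met
3. sanctions-list screening review 59 days ago vs limit 90 → met
4. condition 'transmits funds internationally' does not hold → requirement n/a → met
5. condition 'issues stored value' holds; surety bond $15,000 < $25,000 → not met
6. condition 'offers currency exchange' holds; tangible net worth $240,000 < $250,000 → not met
7. regulatory findings open 0 ≤ 2 → met
Not met: 3 of 7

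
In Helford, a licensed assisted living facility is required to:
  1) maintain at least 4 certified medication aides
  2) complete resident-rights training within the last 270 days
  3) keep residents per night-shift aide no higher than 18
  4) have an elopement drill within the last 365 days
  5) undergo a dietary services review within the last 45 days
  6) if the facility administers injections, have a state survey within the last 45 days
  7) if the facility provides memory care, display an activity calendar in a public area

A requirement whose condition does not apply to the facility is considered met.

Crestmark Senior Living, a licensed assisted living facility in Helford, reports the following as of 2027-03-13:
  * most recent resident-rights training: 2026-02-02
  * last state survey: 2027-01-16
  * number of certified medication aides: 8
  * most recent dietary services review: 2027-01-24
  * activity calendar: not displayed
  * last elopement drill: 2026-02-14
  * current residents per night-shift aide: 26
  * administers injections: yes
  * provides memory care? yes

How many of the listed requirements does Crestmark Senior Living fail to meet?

6

1. certified medication aides 8 ≥ 4 → met
2. resident-rights training 404 days ago vs limit 270 → not met
3. residents per night-shift aide 26 > 18 → not met
4. elopement drill 392 days ago vs limit 365 → not met
5. dietary services review 48 days ago vs limit 45 → not met
6. condition 'administers injections' holds; state survey 56 days ago vs limit 45 → not met
7. condition 'provides memory care' holds; activity calendar absent → not met
Not met: 6 of 7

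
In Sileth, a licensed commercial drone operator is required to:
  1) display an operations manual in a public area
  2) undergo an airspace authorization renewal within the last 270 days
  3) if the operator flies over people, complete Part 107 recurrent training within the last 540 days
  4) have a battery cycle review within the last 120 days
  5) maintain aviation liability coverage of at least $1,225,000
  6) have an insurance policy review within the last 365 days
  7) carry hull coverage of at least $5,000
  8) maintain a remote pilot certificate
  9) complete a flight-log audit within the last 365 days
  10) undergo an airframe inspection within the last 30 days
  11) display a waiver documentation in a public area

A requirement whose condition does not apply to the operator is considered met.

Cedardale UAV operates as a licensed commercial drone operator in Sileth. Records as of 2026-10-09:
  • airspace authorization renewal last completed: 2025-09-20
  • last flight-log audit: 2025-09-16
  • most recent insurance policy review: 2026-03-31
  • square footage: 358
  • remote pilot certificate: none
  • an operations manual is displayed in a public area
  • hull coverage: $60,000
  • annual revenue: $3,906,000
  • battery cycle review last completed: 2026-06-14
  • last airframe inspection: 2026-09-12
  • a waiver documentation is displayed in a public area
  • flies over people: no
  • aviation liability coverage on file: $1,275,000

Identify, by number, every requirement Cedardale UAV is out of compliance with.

2, 8, 9

1. operations manual present → met
2. airspace authorization renewal 384 days ago vs limit 270 → not met
3. condition 'flies over people' does not hold → requirement n/a → met
4. battery cycle review 117 days ago vs limit 120 → met
5. aviation liability coverage $1,275,000 ≥ $1,225,000 → met
6. insurance policy review 192 days ago vs limit 365 → met
7. hull coverage $60,000 ≥ $5,000 → met
8. remote pilot certificate absent → not met
9. flight-log audit 388 days ago vs limit 365 → not met
10. airframe inspection 27 days ago vs limit 30 → met
11. waiver documentation present → met
Not met: 2, 8, 9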